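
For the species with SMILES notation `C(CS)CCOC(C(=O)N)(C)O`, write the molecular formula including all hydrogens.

C7H15NO3S

Heavy atoms from the SMILES: 7 C, 1 N, 3 O, 1 S.
Implicit hydrogens by atom environment:
  4 × C: 2 H each → 8
  2 × C: no H
  2 × O: no H
  1 × C: 3 H
  1 × N: 2 H
  1 × O: 1 H
  1 × S: 1 H
  Total hydrogens = 15.
Molecular formula: C7H15NO3S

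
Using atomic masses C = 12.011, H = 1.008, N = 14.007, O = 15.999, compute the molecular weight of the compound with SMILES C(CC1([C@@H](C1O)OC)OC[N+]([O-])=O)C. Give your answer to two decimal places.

205.21

Molecular formula: C8H15NO5.
M = 8×12.011 + 15×1.008 + 1×14.007 + 5×15.999 = 205.21 g/mol.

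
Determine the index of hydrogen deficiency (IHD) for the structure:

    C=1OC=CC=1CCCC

3

Molecular formula from the SMILES: C8H12O.
DoU = (2C + 2 + N − H − X)/2 = (2·8 + 2 + 0 − 12 − 0)/2 = 6/2 = 3.
(Structurally: 1 ring(s) + 2 π bond(s) = 3.)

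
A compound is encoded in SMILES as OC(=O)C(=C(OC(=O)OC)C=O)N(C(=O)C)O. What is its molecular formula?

Heavy atoms from the SMILES: 8 C, 1 N, 8 O.
Implicit hydrogens by atom environment:
  6 × O: no H
  5 × C: no H
  2 × C: 3 H each → 6
  2 × O: 1 H each → 2
  1 × C: 1 H
  1 × N: no H
  Total hydrogens = 9.
Molecular formula: C8H9NO8

C8H9NO8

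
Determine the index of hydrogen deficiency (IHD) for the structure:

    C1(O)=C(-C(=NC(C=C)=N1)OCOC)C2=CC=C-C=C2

Molecular formula from the SMILES: C14H14N2O3.
DoU = (2C + 2 + N − H − X)/2 = (2·14 + 2 + 2 − 14 − 0)/2 = 18/2 = 9.
(Structurally: 2 ring(s) + 7 π bond(s) = 9.)

9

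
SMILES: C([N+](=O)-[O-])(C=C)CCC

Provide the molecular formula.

Heavy atoms from the SMILES: 6 C, 1 N, 2 O.
Implicit hydrogens by atom environment:
  3 × C: 2 H each → 6
  2 × C: 1 H each → 2
  1 × C: 3 H
  1 × N (charge +1): no H
  1 × O: no H
  1 × O (charge -1): no H
  Total hydrogens = 11.
Molecular formula: C6H11NO2

C6H11NO2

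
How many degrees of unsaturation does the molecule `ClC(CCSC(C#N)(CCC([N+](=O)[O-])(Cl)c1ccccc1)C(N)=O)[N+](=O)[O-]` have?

9

Molecular formula from the SMILES: C15H16Cl2N4O5S.
DoU = (2C + 2 + N − H − X)/2 = (2·15 + 2 + 4 − 16 − 2)/2 = 18/2 = 9.
(Structurally: 1 ring(s) + 8 π bond(s) = 9.)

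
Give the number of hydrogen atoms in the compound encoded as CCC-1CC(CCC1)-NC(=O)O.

17

Hydrogens are implicit in SMILES; fill each atom to its normal valence:
  5 × C: 2 H each → 10
  2 × C: 1 H each → 2
  1 × C: 3 H
  1 × C: no H
  1 × N: 1 H
  1 × O: 1 H
  1 × O: no H
  Total hydrogens = 17.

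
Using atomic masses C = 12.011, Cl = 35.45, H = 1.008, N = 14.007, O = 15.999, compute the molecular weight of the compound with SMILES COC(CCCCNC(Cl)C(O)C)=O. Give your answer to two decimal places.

Molecular formula: C9H18ClNO3.
M = 9×12.011 + 1×35.45 + 18×1.008 + 1×14.007 + 3×15.999 = 223.70 g/mol.

223.70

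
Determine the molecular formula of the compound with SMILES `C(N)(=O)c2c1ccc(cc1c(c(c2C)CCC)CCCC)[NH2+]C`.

Heavy atoms from the SMILES: 20 C, 2 N, 1 O.
Implicit hydrogens by atom environment:
  7 × C (aromatic): no H
  5 × C: 2 H each → 10
  4 × C: 3 H each → 12
  3 × C (aromatic): 1 H each → 3
  1 × C: no H
  1 × N (charge +1): 2 H
  1 × N: 2 H
  1 × O: no H
  Total hydrogens = 29.
Net charge +1.
Molecular formula: C20H29N2O+

C20H29N2O+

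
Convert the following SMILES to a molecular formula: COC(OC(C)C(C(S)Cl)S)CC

C8H17ClO2S2

Heavy atoms from the SMILES: 8 C, 1 Cl, 2 O, 2 S.
Implicit hydrogens by atom environment:
  4 × C: 1 H each → 4
  3 × C: 3 H each → 9
  2 × O: no H
  2 × S: 1 H each → 2
  1 × C: 2 H
  1 × Cl: no H
  Total hydrogens = 17.
Molecular formula: C8H17ClO2S2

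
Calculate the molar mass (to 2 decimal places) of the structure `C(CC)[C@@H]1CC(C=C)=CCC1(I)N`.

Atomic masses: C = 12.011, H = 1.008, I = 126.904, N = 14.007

Molecular formula: C11H18IN.
M = 11×12.011 + 18×1.008 + 1×126.904 + 1×14.007 = 291.18 g/mol.

291.18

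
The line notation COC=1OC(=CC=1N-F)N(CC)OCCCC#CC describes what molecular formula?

C13H19FN2O3

Heavy atoms from the SMILES: 13 C, 1 F, 2 N, 3 O.
Implicit hydrogens by atom environment:
  4 × C: 2 H each → 8
  3 × C: 3 H each → 9
  3 × C (aromatic): no H
  2 × C: no H
  2 × O: no H
  1 × C (aromatic): 1 H
  1 × F: no H
  1 × N: 1 H
  1 × N: no H
  1 × O (aromatic): no H
  Total hydrogens = 19.
Molecular formula: C13H19FN2O3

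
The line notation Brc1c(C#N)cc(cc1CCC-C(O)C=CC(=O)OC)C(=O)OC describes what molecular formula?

Heavy atoms from the SMILES: 1 Br, 17 C, 1 N, 5 O.
Implicit hydrogens by atom environment:
  4 × C (aromatic): no H
  4 × O: no H
  3 × C: 2 H each → 6
  3 × C: 1 H each → 3
  3 × C: no H
  2 × C: 3 H each → 6
  2 × C (aromatic): 1 H each → 2
  1 × Br: no H
  1 × N: no H
  1 × O: 1 H
  Total hydrogens = 18.
Molecular formula: C17H18BrNO5

C17H18BrNO5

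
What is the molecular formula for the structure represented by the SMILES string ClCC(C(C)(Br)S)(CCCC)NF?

Heavy atoms from the SMILES: 1 Br, 8 C, 1 Cl, 1 F, 1 N, 1 S.
Implicit hydrogens by atom environment:
  4 × C: 2 H each → 8
  2 × C: 3 H each → 6
  2 × C: no H
  1 × Br: no H
  1 × Cl: no H
  1 × F: no H
  1 × N: 1 H
  1 × S: 1 H
  Total hydrogens = 16.
Molecular formula: C8H16BrClFNS

C8H16BrClFNS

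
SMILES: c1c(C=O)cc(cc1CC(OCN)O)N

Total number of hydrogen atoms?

14

Hydrogens are implicit in SMILES; fill each atom to its normal valence:
  3 × C (aromatic): 1 H each → 3
  3 × C (aromatic): no H
  2 × C: 2 H each → 4
  2 × C: 1 H each → 2
  2 × N: 2 H each → 4
  2 × O: no H
  1 × O: 1 H
  Total hydrogens = 14.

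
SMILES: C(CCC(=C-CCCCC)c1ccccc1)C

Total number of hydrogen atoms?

26

Hydrogens are implicit in SMILES; fill each atom to its normal valence:
  7 × C: 2 H each → 14
  5 × C (aromatic): 1 H each → 5
  2 × C: 3 H each → 6
  1 × C: 1 H
  1 × C: no H
  1 × C (aromatic): no H
  Total hydrogens = 26.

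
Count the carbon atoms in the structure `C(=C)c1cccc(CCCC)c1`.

The symbol for carbon appears 12 times in the SMILES. Lowercase c denotes aromatic carbon and counts toward C.

12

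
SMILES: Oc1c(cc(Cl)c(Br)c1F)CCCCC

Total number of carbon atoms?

The symbol for carbon appears 11 times in the SMILES. Lowercase c denotes aromatic carbon and counts toward C.

11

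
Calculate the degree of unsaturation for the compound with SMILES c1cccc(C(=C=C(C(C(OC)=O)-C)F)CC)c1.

7

Molecular formula from the SMILES: C15H17FO2.
DoU = (2C + 2 + N − H − X)/2 = (2·15 + 2 + 0 − 17 − 1)/2 = 14/2 = 7.
(Structurally: 1 ring(s) + 6 π bond(s) = 7.)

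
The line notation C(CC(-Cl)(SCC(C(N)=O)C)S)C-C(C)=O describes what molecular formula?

C10H18ClNO2S2

Heavy atoms from the SMILES: 10 C, 1 Cl, 1 N, 2 O, 2 S.
Implicit hydrogens by atom environment:
  4 × C: 2 H each → 8
  3 × C: no H
  2 × C: 3 H each → 6
  2 × O: no H
  1 × C: 1 H
  1 × Cl: no H
  1 × N: 2 H
  1 × S: 1 H
  1 × S: no H
  Total hydrogens = 18.
Molecular formula: C10H18ClNO2S2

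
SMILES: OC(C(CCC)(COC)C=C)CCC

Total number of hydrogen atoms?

24

Hydrogens are implicit in SMILES; fill each atom to its normal valence:
  6 × C: 2 H each → 12
  3 × C: 3 H each → 9
  2 × C: 1 H each → 2
  1 × C: no H
  1 × O: 1 H
  1 × O: no H
  Total hydrogens = 24.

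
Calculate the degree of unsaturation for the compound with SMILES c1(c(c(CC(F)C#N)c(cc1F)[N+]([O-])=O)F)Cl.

7

Molecular formula from the SMILES: C9H4ClF3N2O2.
DoU = (2C + 2 + N − H − X)/2 = (2·9 + 2 + 2 − 4 − 4)/2 = 14/2 = 7.
(Structurally: 1 ring(s) + 6 π bond(s) = 7.)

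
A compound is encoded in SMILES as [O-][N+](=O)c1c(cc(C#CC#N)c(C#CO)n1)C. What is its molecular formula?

C11H5N3O3

Heavy atoms from the SMILES: 11 C, 3 N, 3 O.
Implicit hydrogens by atom environment:
  5 × C: no H
  4 × C (aromatic): no H
  1 × C: 3 H
  1 × C (aromatic): 1 H
  1 × N (aromatic): no H
  1 × N (charge +1): no H
  1 × N: no H
  1 × O: 1 H
  1 × O: no H
  1 × O (charge -1): no H
  Total hydrogens = 5.
Molecular formula: C11H5N3O3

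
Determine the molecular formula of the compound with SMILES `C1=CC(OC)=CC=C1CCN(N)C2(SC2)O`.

C11H16N2O2S

Heavy atoms from the SMILES: 11 C, 2 N, 2 O, 1 S.
Implicit hydrogens by atom environment:
  4 × C (aromatic): 1 H each → 4
  3 × C: 2 H each → 6
  2 × C (aromatic): no H
  1 × C: 3 H
  1 × C: no H
  1 × N: 2 H
  1 × N: no H
  1 × O: 1 H
  1 × O: no H
  1 × S: no H
  Total hydrogens = 16.
Molecular formula: C11H16N2O2S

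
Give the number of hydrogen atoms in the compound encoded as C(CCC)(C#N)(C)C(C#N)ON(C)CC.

19

Hydrogens are implicit in SMILES; fill each atom to its normal valence:
  4 × C: 3 H each → 12
  3 × C: 2 H each → 6
  3 × C: no H
  3 × N: no H
  1 × C: 1 H
  1 × O: no H
  Total hydrogens = 19.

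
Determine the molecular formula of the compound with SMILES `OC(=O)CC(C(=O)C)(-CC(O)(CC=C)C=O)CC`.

C13H20O5

Heavy atoms from the SMILES: 13 C, 5 O.
Implicit hydrogens by atom environment:
  5 × C: 2 H each → 10
  4 × C: no H
  3 × O: no H
  2 × C: 3 H each → 6
  2 × C: 1 H each → 2
  2 × O: 1 H each → 2
  Total hydrogens = 20.
Molecular formula: C13H20O5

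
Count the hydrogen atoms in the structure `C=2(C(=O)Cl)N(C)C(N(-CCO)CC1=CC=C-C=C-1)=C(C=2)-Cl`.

Hydrogens are implicit in SMILES; fill each atom to its normal valence:
  6 × C (aromatic): 1 H each → 6
  4 × C (aromatic): no H
  3 × C: 2 H each → 6
  2 × Cl: no H
  1 × C: 3 H
  1 × C: no H
  1 × N (aromatic): no H
  1 × N: no H
  1 × O: 1 H
  1 × O: no H
  Total hydrogens = 16.

16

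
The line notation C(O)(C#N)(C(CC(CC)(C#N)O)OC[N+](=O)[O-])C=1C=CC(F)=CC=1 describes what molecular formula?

Heavy atoms from the SMILES: 15 C, 1 F, 3 N, 5 O.
Implicit hydrogens by atom environment:
  4 × C (aromatic): 1 H each → 4
  4 × C: no H
  3 × C: 2 H each → 6
  2 × C (aromatic): no H
  2 × N: no H
  2 × O: 1 H each → 2
  2 × O: no H
  1 × C: 3 H
  1 × C: 1 H
  1 × F: no H
  1 × N (charge +1): no H
  1 × O (charge -1): no H
  Total hydrogens = 16.
Molecular formula: C15H16FN3O5

C15H16FN3O5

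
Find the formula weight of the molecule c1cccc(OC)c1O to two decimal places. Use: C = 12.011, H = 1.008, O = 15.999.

124.14

Molecular formula: C7H8O2.
M = 7×12.011 + 8×1.008 + 2×15.999 = 124.14 g/mol.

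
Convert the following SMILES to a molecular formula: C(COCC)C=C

C6H12O

Heavy atoms from the SMILES: 6 C, 1 O.
Implicit hydrogens by atom environment:
  4 × C: 2 H each → 8
  1 × C: 3 H
  1 × C: 1 H
  1 × O: no H
  Total hydrogens = 12.
Molecular formula: C6H12O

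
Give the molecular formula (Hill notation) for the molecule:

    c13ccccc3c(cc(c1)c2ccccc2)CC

C18H16

Heavy atoms from the SMILES: 18 C.
Implicit hydrogens by atom environment:
  11 × C (aromatic): 1 H each → 11
  5 × C (aromatic): no H
  1 × C: 3 H
  1 × C: 2 H
  Total hydrogens = 16.
Molecular formula: C18H16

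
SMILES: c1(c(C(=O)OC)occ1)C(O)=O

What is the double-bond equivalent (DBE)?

Molecular formula from the SMILES: C7H6O5.
DoU = (2C + 2 + N − H − X)/2 = (2·7 + 2 + 0 − 6 − 0)/2 = 10/2 = 5.
(Structurally: 1 ring(s) + 4 π bond(s) = 5.)

5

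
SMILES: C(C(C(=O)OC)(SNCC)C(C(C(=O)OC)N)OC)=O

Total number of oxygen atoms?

The symbol for oxygen appears 6 times in the SMILES.

6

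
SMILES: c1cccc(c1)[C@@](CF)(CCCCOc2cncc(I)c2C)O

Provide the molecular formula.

C18H21FINO2

Heavy atoms from the SMILES: 18 C, 1 F, 1 I, 1 N, 2 O.
Implicit hydrogens by atom environment:
  7 × C (aromatic): 1 H each → 7
  5 × C: 2 H each → 10
  4 × C (aromatic): no H
  1 × C: 3 H
  1 × C: no H
  1 × F: no H
  1 × I: no H
  1 × N (aromatic): no H
  1 × O: 1 H
  1 × O: no H
  Total hydrogens = 21.
Molecular formula: C18H21FINO2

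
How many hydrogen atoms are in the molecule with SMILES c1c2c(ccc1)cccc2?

Hydrogens are implicit in SMILES; fill each atom to its normal valence:
  8 × C (aromatic): 1 H each → 8
  2 × C (aromatic): no H
  Total hydrogens = 8.

8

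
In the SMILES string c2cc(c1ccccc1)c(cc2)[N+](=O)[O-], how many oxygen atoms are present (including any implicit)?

2

The symbol for oxygen appears 2 times in the SMILES.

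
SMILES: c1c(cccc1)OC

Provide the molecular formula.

Heavy atoms from the SMILES: 7 C, 1 O.
Implicit hydrogens by atom environment:
  5 × C (aromatic): 1 H each → 5
  1 × C: 3 H
  1 × C (aromatic): no H
  1 × O: no H
  Total hydrogens = 8.
Molecular formula: C7H8O

C7H8O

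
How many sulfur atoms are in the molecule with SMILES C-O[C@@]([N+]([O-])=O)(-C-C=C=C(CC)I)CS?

1

The symbol for sulfur appears 1 time in the SMILES.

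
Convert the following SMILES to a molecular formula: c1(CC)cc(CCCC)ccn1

Heavy atoms from the SMILES: 11 C, 1 N.
Implicit hydrogens by atom environment:
  4 × C: 2 H each → 8
  3 × C (aromatic): 1 H each → 3
  2 × C: 3 H each → 6
  2 × C (aromatic): no H
  1 × N (aromatic): no H
  Total hydrogens = 17.
Molecular formula: C11H17N

C11H17N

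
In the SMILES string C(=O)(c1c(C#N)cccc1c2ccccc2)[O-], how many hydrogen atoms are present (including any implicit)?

Hydrogens are implicit in SMILES; fill each atom to its normal valence:
  8 × C (aromatic): 1 H each → 8
  4 × C (aromatic): no H
  2 × C: no H
  1 × N: no H
  1 × O: no H
  1 × O (charge -1): no H
  Total hydrogens = 8.

8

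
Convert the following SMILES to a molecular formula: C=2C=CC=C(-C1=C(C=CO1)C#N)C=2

C11H7NO

Heavy atoms from the SMILES: 11 C, 1 N, 1 O.
Implicit hydrogens by atom environment:
  7 × C (aromatic): 1 H each → 7
  3 × C (aromatic): no H
  1 × C: no H
  1 × N: no H
  1 × O (aromatic): no H
  Total hydrogens = 7.
Molecular formula: C11H7NO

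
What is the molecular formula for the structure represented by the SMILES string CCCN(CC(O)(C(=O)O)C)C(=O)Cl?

C8H14ClNO4

Heavy atoms from the SMILES: 8 C, 1 Cl, 1 N, 4 O.
Implicit hydrogens by atom environment:
  3 × C: 2 H each → 6
  3 × C: no H
  2 × C: 3 H each → 6
  2 × O: 1 H each → 2
  2 × O: no H
  1 × Cl: no H
  1 × N: no H
  Total hydrogens = 14.
Molecular formula: C8H14ClNO4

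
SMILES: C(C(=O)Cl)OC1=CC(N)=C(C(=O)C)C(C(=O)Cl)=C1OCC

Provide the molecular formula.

Heavy atoms from the SMILES: 13 C, 2 Cl, 1 N, 5 O.
Implicit hydrogens by atom environment:
  5 × C (aromatic): no H
  5 × O: no H
  3 × C: no H
  2 × C: 3 H each → 6
  2 × C: 2 H each → 4
  2 × Cl: no H
  1 × C (aromatic): 1 H
  1 × N: 2 H
  Total hydrogens = 13.
Molecular formula: C13H13Cl2NO5

C13H13Cl2NO5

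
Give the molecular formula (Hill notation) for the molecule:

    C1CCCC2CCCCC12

Heavy atoms from the SMILES: 10 C.
Implicit hydrogens by atom environment:
  8 × C: 2 H each → 16
  2 × C: 1 H each → 2
  Total hydrogens = 18.
Molecular formula: C10H18

C10H18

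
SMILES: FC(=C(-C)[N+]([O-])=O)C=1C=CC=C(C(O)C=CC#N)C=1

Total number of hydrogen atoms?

Hydrogens are implicit in SMILES; fill each atom to its normal valence:
  4 × C (aromatic): 1 H each → 4
  3 × C: 1 H each → 3
  3 × C: no H
  2 × C (aromatic): no H
  1 × C: 3 H
  1 × F: no H
  1 × N (charge +1): no H
  1 × N: no H
  1 × O: 1 H
  1 × O: no H
  1 × O (charge -1): no H
  Total hydrogens = 11.

11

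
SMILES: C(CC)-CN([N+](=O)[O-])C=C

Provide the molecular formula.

Heavy atoms from the SMILES: 6 C, 2 N, 2 O.
Implicit hydrogens by atom environment:
  4 × C: 2 H each → 8
  1 × C: 3 H
  1 × C: 1 H
  1 × N: no H
  1 × N (charge +1): no H
  1 × O: no H
  1 × O (charge -1): no H
  Total hydrogens = 12.
Molecular formula: C6H12N2O2

C6H12N2O2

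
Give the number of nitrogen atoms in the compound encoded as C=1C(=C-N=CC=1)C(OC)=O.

The symbol for nitrogen appears 1 time in the SMILES.

1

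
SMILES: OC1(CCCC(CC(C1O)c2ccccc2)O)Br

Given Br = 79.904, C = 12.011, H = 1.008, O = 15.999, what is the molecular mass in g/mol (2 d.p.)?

315.21

Molecular formula: C14H19BrO3.
M = 1×79.904 + 14×12.011 + 19×1.008 + 3×15.999 = 315.21 g/mol.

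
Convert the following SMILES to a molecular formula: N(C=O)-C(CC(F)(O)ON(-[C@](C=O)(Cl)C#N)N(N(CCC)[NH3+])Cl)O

Heavy atoms from the SMILES: 10 C, 2 Cl, 1 F, 6 N, 5 O.
Implicit hydrogens by atom environment:
  4 × N: no H
  3 × C: 2 H each → 6
  3 × C: 1 H each → 3
  3 × C: no H
  3 × O: no H
  2 × Cl: no H
  2 × O: 1 H each → 2
  1 × C: 3 H
  1 × F: no H
  1 × N (charge +1): 3 H
  1 × N: 1 H
  Total hydrogens = 18.
Net charge +1.
Molecular formula: C10H18Cl2FN6O5+

C10H18Cl2FN6O5+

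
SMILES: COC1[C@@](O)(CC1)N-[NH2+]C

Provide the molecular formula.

Heavy atoms from the SMILES: 6 C, 2 N, 2 O.
Implicit hydrogens by atom environment:
  2 × C: 3 H each → 6
  2 × C: 2 H each → 4
  1 × C: 1 H
  1 × C: no H
  1 × N (charge +1): 2 H
  1 × N: 1 H
  1 × O: 1 H
  1 × O: no H
  Total hydrogens = 15.
Net charge +1.
Molecular formula: C6H15N2O2+

C6H15N2O2+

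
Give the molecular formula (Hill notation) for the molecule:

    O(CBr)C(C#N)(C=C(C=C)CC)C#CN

C11H13BrN2O

Heavy atoms from the SMILES: 1 Br, 11 C, 2 N, 1 O.
Implicit hydrogens by atom environment:
  5 × C: no H
  3 × C: 2 H each → 6
  2 × C: 1 H each → 2
  1 × Br: no H
  1 × C: 3 H
  1 × N: 2 H
  1 × N: no H
  1 × O: no H
  Total hydrogens = 13.
Molecular formula: C11H13BrN2O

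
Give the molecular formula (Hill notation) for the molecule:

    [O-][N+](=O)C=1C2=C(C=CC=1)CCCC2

Heavy atoms from the SMILES: 10 C, 1 N, 2 O.
Implicit hydrogens by atom environment:
  4 × C: 2 H each → 8
  3 × C (aromatic): 1 H each → 3
  3 × C (aromatic): no H
  1 × N (charge +1): no H
  1 × O: no H
  1 × O (charge -1): no H
  Total hydrogens = 11.
Molecular formula: C10H11NO2

C10H11NO2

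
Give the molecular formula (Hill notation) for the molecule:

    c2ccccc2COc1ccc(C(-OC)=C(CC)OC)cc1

C19H22O3

Heavy atoms from the SMILES: 19 C, 3 O.
Implicit hydrogens by atom environment:
  9 × C (aromatic): 1 H each → 9
  3 × C: 3 H each → 9
  3 × C (aromatic): no H
  3 × O: no H
  2 × C: 2 H each → 4
  2 × C: no H
  Total hydrogens = 22.
Molecular formula: C19H22O3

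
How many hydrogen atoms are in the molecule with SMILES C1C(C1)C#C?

6

Hydrogens are implicit in SMILES; fill each atom to its normal valence:
  2 × C: 2 H each → 4
  2 × C: 1 H each → 2
  1 × C: no H
  Total hydrogens = 6.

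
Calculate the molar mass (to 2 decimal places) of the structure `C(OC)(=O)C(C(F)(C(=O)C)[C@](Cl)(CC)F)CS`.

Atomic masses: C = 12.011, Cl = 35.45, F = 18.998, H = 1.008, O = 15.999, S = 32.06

Molecular formula: C10H15ClF2O3S.
M = 10×12.011 + 1×35.45 + 2×18.998 + 15×1.008 + 3×15.999 + 1×32.06 = 288.73 g/mol.

288.73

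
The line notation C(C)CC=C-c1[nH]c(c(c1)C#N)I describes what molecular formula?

C10H11IN2

Heavy atoms from the SMILES: 10 C, 1 I, 2 N.
Implicit hydrogens by atom environment:
  3 × C (aromatic): no H
  2 × C: 2 H each → 4
  2 × C: 1 H each → 2
  1 × C: 3 H
  1 × C (aromatic): 1 H
  1 × C: no H
  1 × I: no H
  1 × N (aromatic): 1 H
  1 × N: no H
  Total hydrogens = 11.
Molecular formula: C10H11IN2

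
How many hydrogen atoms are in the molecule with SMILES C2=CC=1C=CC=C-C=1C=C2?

Hydrogens are implicit in SMILES; fill each atom to its normal valence:
  8 × C (aromatic): 1 H each → 8
  2 × C (aromatic): no H
  Total hydrogens = 8.

8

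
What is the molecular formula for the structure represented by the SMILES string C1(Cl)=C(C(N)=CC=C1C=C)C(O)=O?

Heavy atoms from the SMILES: 9 C, 1 Cl, 1 N, 2 O.
Implicit hydrogens by atom environment:
  4 × C (aromatic): no H
  2 × C (aromatic): 1 H each → 2
  1 × C: 2 H
  1 × C: 1 H
  1 × C: no H
  1 × Cl: no H
  1 × N: 2 H
  1 × O: 1 H
  1 × O: no H
  Total hydrogens = 8.
Molecular formula: C9H8ClNO2

C9H8ClNO2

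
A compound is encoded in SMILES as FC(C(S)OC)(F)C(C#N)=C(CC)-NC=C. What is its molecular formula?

C10H14F2N2OS

Heavy atoms from the SMILES: 10 C, 2 F, 2 N, 1 O, 1 S.
Implicit hydrogens by atom environment:
  4 × C: no H
  2 × C: 3 H each → 6
  2 × C: 2 H each → 4
  2 × C: 1 H each → 2
  2 × F: no H
  1 × N: 1 H
  1 × N: no H
  1 × O: no H
  1 × S: 1 H
  Total hydrogens = 14.
Molecular formula: C10H14F2N2OS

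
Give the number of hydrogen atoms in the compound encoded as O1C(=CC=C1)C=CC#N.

5

Hydrogens are implicit in SMILES; fill each atom to its normal valence:
  3 × C (aromatic): 1 H each → 3
  2 × C: 1 H each → 2
  1 × C (aromatic): no H
  1 × C: no H
  1 × N: no H
  1 × O (aromatic): no H
  Total hydrogens = 5.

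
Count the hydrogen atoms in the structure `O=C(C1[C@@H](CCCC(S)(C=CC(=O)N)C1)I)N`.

Hydrogens are implicit in SMILES; fill each atom to its normal valence:
  4 × C: 2 H each → 8
  4 × C: 1 H each → 4
  3 × C: no H
  2 × N: 2 H each → 4
  2 × O: no H
  1 × I: no H
  1 × S: 1 H
  Total hydrogens = 17.

17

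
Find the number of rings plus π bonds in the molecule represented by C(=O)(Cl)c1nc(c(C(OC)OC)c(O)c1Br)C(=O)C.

6

Molecular formula from the SMILES: C11H11BrClNO5.
DoU = (2C + 2 + N − H − X)/2 = (2·11 + 2 + 1 − 11 − 2)/2 = 12/2 = 6.
(Structurally: 1 ring(s) + 5 π bond(s) = 6.)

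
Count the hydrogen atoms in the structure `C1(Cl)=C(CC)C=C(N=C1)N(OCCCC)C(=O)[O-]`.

Hydrogens are implicit in SMILES; fill each atom to its normal valence:
  4 × C: 2 H each → 8
  3 × C (aromatic): no H
  2 × C: 3 H each → 6
  2 × C (aromatic): 1 H each → 2
  2 × O: no H
  1 × C: no H
  1 × Cl: no H
  1 × N (aromatic): no H
  1 × N: no H
  1 × O (charge -1): no H
  Total hydrogens = 16.

16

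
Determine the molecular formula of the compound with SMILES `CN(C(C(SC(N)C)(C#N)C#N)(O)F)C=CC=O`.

Heavy atoms from the SMILES: 10 C, 1 F, 4 N, 2 O, 1 S.
Implicit hydrogens by atom environment:
  4 × C: 1 H each → 4
  4 × C: no H
  3 × N: no H
  2 × C: 3 H each → 6
  1 × F: no H
  1 × N: 2 H
  1 × O: 1 H
  1 × O: no H
  1 × S: no H
  Total hydrogens = 13.
Molecular formula: C10H13FN4O2S

C10H13FN4O2S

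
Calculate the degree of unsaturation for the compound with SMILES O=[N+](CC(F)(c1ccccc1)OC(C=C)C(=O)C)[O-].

Molecular formula from the SMILES: C13H14FNO4.
DoU = (2C + 2 + N − H − X)/2 = (2·13 + 2 + 1 − 14 − 1)/2 = 14/2 = 7.
(Structurally: 1 ring(s) + 6 π bond(s) = 7.)

7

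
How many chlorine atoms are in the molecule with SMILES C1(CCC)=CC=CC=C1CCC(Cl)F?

1

The symbol for chlorine appears 1 time in the SMILES.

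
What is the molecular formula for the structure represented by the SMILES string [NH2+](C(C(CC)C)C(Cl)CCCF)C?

C10H22ClFN+

Heavy atoms from the SMILES: 10 C, 1 Cl, 1 F, 1 N.
Implicit hydrogens by atom environment:
  4 × C: 2 H each → 8
  3 × C: 3 H each → 9
  3 × C: 1 H each → 3
  1 × Cl: no H
  1 × F: no H
  1 × N (charge +1): 2 H
  Total hydrogens = 22.
Net charge +1.
Molecular formula: C10H22ClFN+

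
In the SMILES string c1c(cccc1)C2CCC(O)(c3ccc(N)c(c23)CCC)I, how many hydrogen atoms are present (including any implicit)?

22

Hydrogens are implicit in SMILES; fill each atom to its normal valence:
  7 × C (aromatic): 1 H each → 7
  5 × C (aromatic): no H
  4 × C: 2 H each → 8
  1 × C: 3 H
  1 × C: 1 H
  1 × C: no H
  1 × I: no H
  1 × N: 2 H
  1 × O: 1 H
  Total hydrogens = 22.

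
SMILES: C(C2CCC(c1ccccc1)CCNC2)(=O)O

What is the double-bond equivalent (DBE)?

6

Molecular formula from the SMILES: C14H19NO2.
DoU = (2C + 2 + N − H − X)/2 = (2·14 + 2 + 1 − 19 − 0)/2 = 12/2 = 6.
(Structurally: 2 ring(s) + 4 π bond(s) = 6.)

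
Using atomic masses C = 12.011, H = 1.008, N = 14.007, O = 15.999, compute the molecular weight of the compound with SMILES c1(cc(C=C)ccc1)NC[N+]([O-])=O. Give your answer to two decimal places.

178.19

Molecular formula: C9H10N2O2.
M = 9×12.011 + 10×1.008 + 2×14.007 + 2×15.999 = 178.19 g/mol.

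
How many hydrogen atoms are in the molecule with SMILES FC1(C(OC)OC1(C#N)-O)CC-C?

Hydrogens are implicit in SMILES; fill each atom to its normal valence:
  3 × C: no H
  2 × C: 3 H each → 6
  2 × C: 2 H each → 4
  2 × O: no H
  1 × C: 1 H
  1 × F: no H
  1 × N: no H
  1 × O: 1 H
  Total hydrogens = 12.

12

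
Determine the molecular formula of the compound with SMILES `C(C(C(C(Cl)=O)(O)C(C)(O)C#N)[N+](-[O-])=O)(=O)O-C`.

Heavy atoms from the SMILES: 8 C, 1 Cl, 2 N, 7 O.
Implicit hydrogens by atom environment:
  5 × C: no H
  4 × O: no H
  2 × C: 3 H each → 6
  2 × O: 1 H each → 2
  1 × C: 1 H
  1 × Cl: no H
  1 × N (charge +1): no H
  1 × N: no H
  1 × O (charge -1): no H
  Total hydrogens = 9.
Molecular formula: C8H9ClN2O7

C8H9ClN2O7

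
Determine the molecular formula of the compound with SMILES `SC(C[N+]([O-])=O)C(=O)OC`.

Heavy atoms from the SMILES: 4 C, 1 N, 4 O, 1 S.
Implicit hydrogens by atom environment:
  3 × O: no H
  1 × C: 3 H
  1 × C: 2 H
  1 × C: 1 H
  1 × C: no H
  1 × N (charge +1): no H
  1 × O (charge -1): no H
  1 × S: 1 H
  Total hydrogens = 7.
Molecular formula: C4H7NO4S

C4H7NO4S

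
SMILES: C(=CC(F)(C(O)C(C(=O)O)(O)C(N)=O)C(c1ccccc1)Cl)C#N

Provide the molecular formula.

Heavy atoms from the SMILES: 15 C, 1 Cl, 1 F, 2 N, 5 O.
Implicit hydrogens by atom environment:
  5 × C (aromatic): 1 H each → 5
  5 × C: no H
  4 × C: 1 H each → 4
  3 × O: 1 H each → 3
  2 × O: no H
  1 × C (aromatic): no H
  1 × Cl: no H
  1 × F: no H
  1 × N: 2 H
  1 × N: no H
  Total hydrogens = 14.
Molecular formula: C15H14ClFN2O5

C15H14ClFN2O5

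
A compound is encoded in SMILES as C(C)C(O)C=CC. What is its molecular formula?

C6H12O

Heavy atoms from the SMILES: 6 C, 1 O.
Implicit hydrogens by atom environment:
  3 × C: 1 H each → 3
  2 × C: 3 H each → 6
  1 × C: 2 H
  1 × O: 1 H
  Total hydrogens = 12.
Molecular formula: C6H12O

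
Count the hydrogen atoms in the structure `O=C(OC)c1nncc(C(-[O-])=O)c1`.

Hydrogens are implicit in SMILES; fill each atom to its normal valence:
  3 × O: no H
  2 × C (aromatic): 1 H each → 2
  2 × C (aromatic): no H
  2 × C: no H
  2 × N (aromatic): no H
  1 × C: 3 H
  1 × O (charge -1): no H
  Total hydrogens = 5.

5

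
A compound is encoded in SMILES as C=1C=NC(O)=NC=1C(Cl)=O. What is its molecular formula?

C5H3ClN2O2

Heavy atoms from the SMILES: 5 C, 1 Cl, 2 N, 2 O.
Implicit hydrogens by atom environment:
  2 × C (aromatic): 1 H each → 2
  2 × C (aromatic): no H
  2 × N (aromatic): no H
  1 × C: no H
  1 × Cl: no H
  1 × O: 1 H
  1 × O: no H
  Total hydrogens = 3.
Molecular formula: C5H3ClN2O2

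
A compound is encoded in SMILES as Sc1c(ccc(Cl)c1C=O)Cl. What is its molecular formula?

Heavy atoms from the SMILES: 7 C, 2 Cl, 1 O, 1 S.
Implicit hydrogens by atom environment:
  4 × C (aromatic): no H
  2 × C (aromatic): 1 H each → 2
  2 × Cl: no H
  1 × C: 1 H
  1 × O: no H
  1 × S: 1 H
  Total hydrogens = 4.
Molecular formula: C7H4Cl2OS

C7H4Cl2OS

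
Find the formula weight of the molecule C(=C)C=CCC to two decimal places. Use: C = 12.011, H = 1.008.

82.15

Molecular formula: C6H10.
M = 6×12.011 + 10×1.008 = 82.15 g/mol.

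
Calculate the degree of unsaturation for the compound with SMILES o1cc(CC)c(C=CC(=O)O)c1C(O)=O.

6

Molecular formula from the SMILES: C10H10O5.
DoU = (2C + 2 + N − H − X)/2 = (2·10 + 2 + 0 − 10 − 0)/2 = 12/2 = 6.
(Structurally: 1 ring(s) + 5 π bond(s) = 6.)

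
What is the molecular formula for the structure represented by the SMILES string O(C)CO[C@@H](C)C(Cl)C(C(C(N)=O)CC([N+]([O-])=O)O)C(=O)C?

C12H21ClN2O7

Heavy atoms from the SMILES: 12 C, 1 Cl, 2 N, 7 O.
Implicit hydrogens by atom environment:
  5 × C: 1 H each → 5
  5 × O: no H
  3 × C: 3 H each → 9
  2 × C: 2 H each → 4
  2 × C: no H
  1 × Cl: no H
  1 × N: 2 H
  1 × N (charge +1): no H
  1 × O: 1 H
  1 × O (charge -1): no H
  Total hydrogens = 21.
Molecular formula: C12H21ClN2O7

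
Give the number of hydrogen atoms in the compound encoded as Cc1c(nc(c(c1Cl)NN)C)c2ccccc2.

14

Hydrogens are implicit in SMILES; fill each atom to its normal valence:
  6 × C (aromatic): no H
  5 × C (aromatic): 1 H each → 5
  2 × C: 3 H each → 6
  1 × Cl: no H
  1 × N: 2 H
  1 × N: 1 H
  1 × N (aromatic): no H
  Total hydrogens = 14.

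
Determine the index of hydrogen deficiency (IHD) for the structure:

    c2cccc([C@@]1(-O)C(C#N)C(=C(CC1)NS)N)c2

8

Molecular formula from the SMILES: C13H15N3OS.
DoU = (2C + 2 + N − H − X)/2 = (2·13 + 2 + 3 − 15 − 0)/2 = 16/2 = 8.
(Structurally: 2 ring(s) + 6 π bond(s) = 8.)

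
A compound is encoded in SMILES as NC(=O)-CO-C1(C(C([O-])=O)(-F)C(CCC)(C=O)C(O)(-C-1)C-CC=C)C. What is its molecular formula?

C17H25FNO6-

Heavy atoms from the SMILES: 17 C, 1 F, 1 N, 6 O.
Implicit hydrogens by atom environment:
  7 × C: 2 H each → 14
  6 × C: no H
  4 × O: no H
  2 × C: 3 H each → 6
  2 × C: 1 H each → 2
  1 × F: no H
  1 × N: 2 H
  1 × O: 1 H
  1 × O (charge -1): no H
  Total hydrogens = 25.
Net charge -1.
Molecular formula: C17H25FNO6-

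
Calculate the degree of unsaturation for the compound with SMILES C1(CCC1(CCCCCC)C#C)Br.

Molecular formula from the SMILES: C12H19Br.
DoU = (2C + 2 + N − H − X)/2 = (2·12 + 2 + 0 − 19 − 1)/2 = 6/2 = 3.
(Structurally: 1 ring(s) + 2 π bond(s) = 3.)

3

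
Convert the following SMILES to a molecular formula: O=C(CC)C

Heavy atoms from the SMILES: 4 C, 1 O.
Implicit hydrogens by atom environment:
  2 × C: 3 H each → 6
  1 × C: 2 H
  1 × C: no H
  1 × O: no H
  Total hydrogens = 8.
Molecular formula: C4H8O

C4H8O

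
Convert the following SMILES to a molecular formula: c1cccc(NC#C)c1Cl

C8H6ClN

Heavy atoms from the SMILES: 8 C, 1 Cl, 1 N.
Implicit hydrogens by atom environment:
  4 × C (aromatic): 1 H each → 4
  2 × C (aromatic): no H
  1 × C: 1 H
  1 × C: no H
  1 × Cl: no H
  1 × N: 1 H
  Total hydrogens = 6.
Molecular formula: C8H6ClN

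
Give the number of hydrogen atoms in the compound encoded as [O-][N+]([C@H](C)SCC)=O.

9

Hydrogens are implicit in SMILES; fill each atom to its normal valence:
  2 × C: 3 H each → 6
  1 × C: 2 H
  1 × C: 1 H
  1 × N (charge +1): no H
  1 × O: no H
  1 × O (charge -1): no H
  1 × S: no H
  Total hydrogens = 9.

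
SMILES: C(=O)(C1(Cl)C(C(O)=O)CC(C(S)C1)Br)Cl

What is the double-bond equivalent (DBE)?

Molecular formula from the SMILES: C8H9BrCl2O3S.
DoU = (2C + 2 + N − H − X)/2 = (2·8 + 2 + 0 − 9 − 3)/2 = 6/2 = 3.
(Structurally: 1 ring(s) + 2 π bond(s) = 3.)

3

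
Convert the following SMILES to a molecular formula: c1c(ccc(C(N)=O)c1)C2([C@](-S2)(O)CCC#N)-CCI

Heavy atoms from the SMILES: 14 C, 1 I, 2 N, 2 O, 1 S.
Implicit hydrogens by atom environment:
  4 × C: 2 H each → 8
  4 × C (aromatic): 1 H each → 4
  4 × C: no H
  2 × C (aromatic): no H
  1 × I: no H
  1 × N: 2 H
  1 × N: no H
  1 × O: 1 H
  1 × O: no H
  1 × S: no H
  Total hydrogens = 15.
Molecular formula: C14H15IN2O2S

C14H15IN2O2S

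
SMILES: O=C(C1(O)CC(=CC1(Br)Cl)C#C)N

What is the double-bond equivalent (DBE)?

Molecular formula from the SMILES: C8H7BrClNO2.
DoU = (2C + 2 + N − H − X)/2 = (2·8 + 2 + 1 − 7 − 2)/2 = 10/2 = 5.
(Structurally: 1 ring(s) + 4 π bond(s) = 5.)

5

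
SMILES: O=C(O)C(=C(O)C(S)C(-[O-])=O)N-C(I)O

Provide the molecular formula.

Heavy atoms from the SMILES: 6 C, 1 I, 1 N, 6 O, 1 S.
Implicit hydrogens by atom environment:
  4 × C: no H
  3 × O: 1 H each → 3
  2 × C: 1 H each → 2
  2 × O: no H
  1 × I: no H
  1 × N: 1 H
  1 × O (charge -1): no H
  1 × S: 1 H
  Total hydrogens = 7.
Net charge -1.
Molecular formula: C6H7INO6S-

C6H7INO6S-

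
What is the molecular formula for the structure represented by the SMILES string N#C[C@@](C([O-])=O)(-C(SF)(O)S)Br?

Heavy atoms from the SMILES: 1 Br, 4 C, 1 F, 1 N, 3 O, 2 S.
Implicit hydrogens by atom environment:
  4 × C: no H
  1 × Br: no H
  1 × F: no H
  1 × N: no H
  1 × O: 1 H
  1 × O: no H
  1 × O (charge -1): no H
  1 × S: 1 H
  1 × S: no H
  Total hydrogens = 2.
Net charge -1.
Molecular formula: C4H2BrFNO3S2-

C4H2BrFNO3S2-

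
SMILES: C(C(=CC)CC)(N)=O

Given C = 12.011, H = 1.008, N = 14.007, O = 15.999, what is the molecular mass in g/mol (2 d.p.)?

Molecular formula: C6H11NO.
M = 6×12.011 + 11×1.008 + 1×14.007 + 1×15.999 = 113.16 g/mol.

113.16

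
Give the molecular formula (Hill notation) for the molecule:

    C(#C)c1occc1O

Heavy atoms from the SMILES: 6 C, 2 O.
Implicit hydrogens by atom environment:
  2 × C (aromatic): 1 H each → 2
  2 × C (aromatic): no H
  1 × C: 1 H
  1 × C: no H
  1 × O: 1 H
  1 × O (aromatic): no H
  Total hydrogens = 4.
Molecular formula: C6H4O2

C6H4O2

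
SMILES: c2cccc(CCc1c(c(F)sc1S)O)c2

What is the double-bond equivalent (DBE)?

7

Molecular formula from the SMILES: C12H11FOS2.
DoU = (2C + 2 + N − H − X)/2 = (2·12 + 2 + 0 − 11 − 1)/2 = 14/2 = 7.
(Structurally: 2 ring(s) + 5 π bond(s) = 7.)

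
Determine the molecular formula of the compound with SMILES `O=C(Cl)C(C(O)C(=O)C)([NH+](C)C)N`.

Heavy atoms from the SMILES: 7 C, 1 Cl, 2 N, 3 O.
Implicit hydrogens by atom environment:
  3 × C: 3 H each → 9
  3 × C: no H
  2 × O: no H
  1 × C: 1 H
  1 × Cl: no H
  1 × N: 2 H
  1 × N (charge +1): 1 H
  1 × O: 1 H
  Total hydrogens = 14.
Net charge +1.
Molecular formula: C7H14ClN2O3+

C7H14ClN2O3+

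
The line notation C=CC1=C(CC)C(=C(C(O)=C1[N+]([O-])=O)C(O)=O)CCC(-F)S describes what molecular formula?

Heavy atoms from the SMILES: 14 C, 1 F, 1 N, 5 O, 1 S.
Implicit hydrogens by atom environment:
  6 × C (aromatic): no H
  4 × C: 2 H each → 8
  2 × C: 1 H each → 2
  2 × O: 1 H each → 2
  2 × O: no H
  1 × C: 3 H
  1 × C: no H
  1 × F: no H
  1 × N (charge +1): no H
  1 × O (charge -1): no H
  1 × S: 1 H
  Total hydrogens = 16.
Molecular formula: C14H16FNO5S

C14H16FNO5S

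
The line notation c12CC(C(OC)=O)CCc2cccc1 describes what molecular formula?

C12H14O2

Heavy atoms from the SMILES: 12 C, 2 O.
Implicit hydrogens by atom environment:
  4 × C (aromatic): 1 H each → 4
  3 × C: 2 H each → 6
  2 × C (aromatic): no H
  2 × O: no H
  1 × C: 3 H
  1 × C: 1 H
  1 × C: no H
  Total hydrogens = 14.
Molecular formula: C12H14O2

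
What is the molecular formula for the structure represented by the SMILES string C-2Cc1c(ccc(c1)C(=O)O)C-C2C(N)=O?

C12H13NO3

Heavy atoms from the SMILES: 12 C, 1 N, 3 O.
Implicit hydrogens by atom environment:
  3 × C: 2 H each → 6
  3 × C (aromatic): 1 H each → 3
  3 × C (aromatic): no H
  2 × C: no H
  2 × O: no H
  1 × C: 1 H
  1 × N: 2 H
  1 × O: 1 H
  Total hydrogens = 13.
Molecular formula: C12H13NO3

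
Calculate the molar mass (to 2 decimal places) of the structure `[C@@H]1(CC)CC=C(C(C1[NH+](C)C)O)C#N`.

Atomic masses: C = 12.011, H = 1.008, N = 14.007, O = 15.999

195.29

Molecular formula: C11H19N2O+.
M = 11×12.011 + 19×1.008 + 2×14.007 + 1×15.999 = 195.29 g/mol.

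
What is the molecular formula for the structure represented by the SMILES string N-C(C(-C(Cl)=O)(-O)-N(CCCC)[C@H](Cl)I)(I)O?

C8H14Cl2I2N2O3

Heavy atoms from the SMILES: 8 C, 2 Cl, 2 I, 2 N, 3 O.
Implicit hydrogens by atom environment:
  3 × C: 2 H each → 6
  3 × C: no H
  2 × Cl: no H
  2 × I: no H
  2 × O: 1 H each → 2
  1 × C: 3 H
  1 × C: 1 H
  1 × N: 2 H
  1 × N: no H
  1 × O: no H
  Total hydrogens = 14.
Molecular formula: C8H14Cl2I2N2O3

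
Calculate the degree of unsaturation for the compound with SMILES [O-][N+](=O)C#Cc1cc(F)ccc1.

Molecular formula from the SMILES: C8H4FNO2.
DoU = (2C + 2 + N − H − X)/2 = (2·8 + 2 + 1 − 4 − 1)/2 = 14/2 = 7.
(Structurally: 1 ring(s) + 6 π bond(s) = 7.)

7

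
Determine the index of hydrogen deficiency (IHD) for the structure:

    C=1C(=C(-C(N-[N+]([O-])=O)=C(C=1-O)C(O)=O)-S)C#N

8

Molecular formula from the SMILES: C8H5N3O5S.
DoU = (2C + 2 + N − H − X)/2 = (2·8 + 2 + 3 − 5 − 0)/2 = 16/2 = 8.
(Structurally: 1 ring(s) + 7 π bond(s) = 8.)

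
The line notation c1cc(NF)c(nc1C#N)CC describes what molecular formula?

Heavy atoms from the SMILES: 8 C, 1 F, 3 N.
Implicit hydrogens by atom environment:
  3 × C (aromatic): no H
  2 × C (aromatic): 1 H each → 2
  1 × C: 3 H
  1 × C: 2 H
  1 × C: no H
  1 × F: no H
  1 × N: 1 H
  1 × N (aromatic): no H
  1 × N: no H
  Total hydrogens = 8.
Molecular formula: C8H8FN3

C8H8FN3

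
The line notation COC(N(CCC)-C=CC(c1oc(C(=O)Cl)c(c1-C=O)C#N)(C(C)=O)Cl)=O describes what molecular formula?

C17H16Cl2N2O6

Heavy atoms from the SMILES: 17 C, 2 Cl, 2 N, 6 O.
Implicit hydrogens by atom environment:
  5 × C: no H
  5 × O: no H
  4 × C (aromatic): no H
  3 × C: 3 H each → 9
  3 × C: 1 H each → 3
  2 × C: 2 H each → 4
  2 × Cl: no H
  2 × N: no H
  1 × O (aromatic): no H
  Total hydrogens = 16.
Molecular formula: C17H16Cl2N2O6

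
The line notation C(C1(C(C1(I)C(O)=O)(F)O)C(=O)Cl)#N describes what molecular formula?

Heavy atoms from the SMILES: 6 C, 1 Cl, 1 F, 1 I, 1 N, 4 O.
Implicit hydrogens by atom environment:
  6 × C: no H
  2 × O: 1 H each → 2
  2 × O: no H
  1 × Cl: no H
  1 × F: no H
  1 × I: no H
  1 × N: no H
  Total hydrogens = 2.
Molecular formula: C6H2ClFINO4

C6H2ClFINO4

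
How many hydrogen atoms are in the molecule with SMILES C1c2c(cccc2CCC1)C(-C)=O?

14

Hydrogens are implicit in SMILES; fill each atom to its normal valence:
  4 × C: 2 H each → 8
  3 × C (aromatic): 1 H each → 3
  3 × C (aromatic): no H
  1 × C: 3 H
  1 × C: no H
  1 × O: no H
  Total hydrogens = 14.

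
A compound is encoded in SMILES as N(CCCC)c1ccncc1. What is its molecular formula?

C9H14N2

Heavy atoms from the SMILES: 9 C, 2 N.
Implicit hydrogens by atom environment:
  4 × C (aromatic): 1 H each → 4
  3 × C: 2 H each → 6
  1 × C: 3 H
  1 × C (aromatic): no H
  1 × N: 1 H
  1 × N (aromatic): no H
  Total hydrogens = 14.
Molecular formula: C9H14N2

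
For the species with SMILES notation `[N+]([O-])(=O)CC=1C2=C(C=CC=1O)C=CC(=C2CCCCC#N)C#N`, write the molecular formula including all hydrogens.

C17H15N3O3

Heavy atoms from the SMILES: 17 C, 3 N, 3 O.
Implicit hydrogens by atom environment:
  6 × C (aromatic): no H
  5 × C: 2 H each → 10
  4 × C (aromatic): 1 H each → 4
  2 × C: no H
  2 × N: no H
  1 × N (charge +1): no H
  1 × O: 1 H
  1 × O: no H
  1 × O (charge -1): no H
  Total hydrogens = 15.
Molecular formula: C17H15N3O3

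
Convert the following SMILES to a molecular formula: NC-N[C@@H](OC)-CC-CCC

Heavy atoms from the SMILES: 8 C, 2 N, 1 O.
Implicit hydrogens by atom environment:
  5 × C: 2 H each → 10
  2 × C: 3 H each → 6
  1 × C: 1 H
  1 × N: 2 H
  1 × N: 1 H
  1 × O: no H
  Total hydrogens = 20.
Molecular formula: C8H20N2O

C8H20N2O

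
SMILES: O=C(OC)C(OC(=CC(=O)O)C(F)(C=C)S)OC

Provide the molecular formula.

Heavy atoms from the SMILES: 10 C, 1 F, 6 O, 1 S.
Implicit hydrogens by atom environment:
  5 × O: no H
  4 × C: no H
  3 × C: 1 H each → 3
  2 × C: 3 H each → 6
  1 × C: 2 H
  1 × F: no H
  1 × O: 1 H
  1 × S: 1 H
  Total hydrogens = 13.
Molecular formula: C10H13FO6S

C10H13FO6S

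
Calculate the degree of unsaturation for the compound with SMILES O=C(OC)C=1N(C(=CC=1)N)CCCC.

Molecular formula from the SMILES: C10H16N2O2.
DoU = (2C + 2 + N − H − X)/2 = (2·10 + 2 + 2 − 16 − 0)/2 = 8/2 = 4.
(Structurally: 1 ring(s) + 3 π bond(s) = 4.)

4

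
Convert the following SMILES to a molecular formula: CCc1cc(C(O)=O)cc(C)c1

Heavy atoms from the SMILES: 10 C, 2 O.
Implicit hydrogens by atom environment:
  3 × C (aromatic): 1 H each → 3
  3 × C (aromatic): no H
  2 × C: 3 H each → 6
  1 × C: 2 H
  1 × C: no H
  1 × O: 1 H
  1 × O: no H
  Total hydrogens = 12.
Molecular formula: C10H12O2

C10H12O2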